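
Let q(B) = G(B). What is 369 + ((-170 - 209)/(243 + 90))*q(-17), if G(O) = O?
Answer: 129320/333 ≈ 388.35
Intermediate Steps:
q(B) = B
369 + ((-170 - 209)/(243 + 90))*q(-17) = 369 + ((-170 - 209)/(243 + 90))*(-17) = 369 - 379/333*(-17) = 369 + 6443/333 = 129320/333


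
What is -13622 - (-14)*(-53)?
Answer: -14364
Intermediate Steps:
-13622 - (-14)*(-53) = -13622 - 1*742 = -13622 - 742 = -14364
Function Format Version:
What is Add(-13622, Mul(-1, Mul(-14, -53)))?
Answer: -14364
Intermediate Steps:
Add(-13622, Mul(-1, Mul(-14, -53))) = Add(-13622, Mul(-1, 742)) = Add(-13622, -742) = -14364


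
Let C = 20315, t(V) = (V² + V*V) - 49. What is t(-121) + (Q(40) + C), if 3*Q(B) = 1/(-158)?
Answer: 23485751/474 ≈ 49548.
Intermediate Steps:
t(V) = -49 + 2*V² (t(V) = (V² + V²) - 49 = 2*V² - 49 = -49 + 2*V²)
Q(B) = -1/474 (Q(B) = (⅓)/(-158) = (⅓)*(-1/158) = -1/474)
t(-121) + (Q(40) + C) = (-49 + 2*(-121)²) + (-1/474 + 20315) = (-49 + 2*14641) + 9629309/474 = (-49 + 29282) + 9629309/474 = 29233 + 9629309/474 = 23485751/474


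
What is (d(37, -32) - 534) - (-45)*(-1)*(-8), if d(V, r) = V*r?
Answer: -1358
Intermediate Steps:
(d(37, -32) - 534) - (-45)*(-1)*(-8) = (37*(-32) - 534) - (-45)*(-1)*(-8) = (-1184 - 534) - 9*5*(-8) = -1718 - 45*(-8) = -1718 + 360 = -1358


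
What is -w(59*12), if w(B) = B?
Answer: -708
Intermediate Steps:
-w(59*12) = -59*12 = -1*708 = -708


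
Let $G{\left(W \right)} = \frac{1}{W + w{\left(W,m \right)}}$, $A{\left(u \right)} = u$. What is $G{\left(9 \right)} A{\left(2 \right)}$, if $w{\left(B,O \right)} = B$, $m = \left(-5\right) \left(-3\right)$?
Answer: $\frac{1}{9} \approx 0.11111$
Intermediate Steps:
$m = 15$
$G{\left(W \right)} = \frac{1}{2 W}$ ($G{\left(W \right)} = \frac{1}{W + W} = \frac{1}{2 W}$)
$G{\left(9 \right)} A{\left(2 \right)} = \frac{1}{2 \cdot 9} \cdot 2 = \frac{1}{2} \cdot \frac{1}{9} \cdot 2 = \frac{1}{18} \cdot 2 = \frac{1}{9}$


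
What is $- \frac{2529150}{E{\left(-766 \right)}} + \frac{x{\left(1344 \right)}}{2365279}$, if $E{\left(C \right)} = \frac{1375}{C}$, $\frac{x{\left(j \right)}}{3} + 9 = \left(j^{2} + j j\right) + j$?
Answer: $\frac{183293530841679}{130090345} \approx 1.409 \cdot 10^{6}$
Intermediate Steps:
$x{\left(j \right)} = -27 + 3 j + 6 j^{2}$ ($x{\left(j \right)} = -27 + 3 \left(\left(j^{2} + j j\right) + j\right) = -27 + 3 \left(\left(j^{2} + j^{2}\right) + j\right) = -27 + 3 \left(2 j^{2} + j\right) = -27 + 3 \left(j + 2 j^{2}\right) = -27 + \left(3 j + 6 j^{2}\right) = -27 + 3 j + 6 j^{2}$)
$- \frac{2529150}{E{\left(-766 \right)}} + \frac{x{\left(1344 \right)}}{2365279} = - \frac{2529150}{1375 \frac{1}{-766}} + \frac{-27 + 3 \cdot 1344 + 6 \cdot 1344^{2}}{2365279} = - \frac{2529150}{1375 \left(- \frac{1}{766}\right)} + \left(-27 + 4032 + 6 \cdot 1806336\right) \frac{1}{2365279} = - \frac{2529150}{- \frac{1375}{766}} + \left(-27 + 4032 + 10838016\right) \frac{1}{2365279} = \left(-2529150\right) \left(- \frac{766}{1375}\right) + 10842021 \cdot \frac{1}{2365279} = \frac{77493156}{55} + \frac{10842021}{2365279} = \frac{183293530841679}{130090345}$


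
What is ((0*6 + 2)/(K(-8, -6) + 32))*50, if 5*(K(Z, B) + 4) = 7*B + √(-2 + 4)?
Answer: 24500/4801 - 250*√2/4801 ≈ 5.0295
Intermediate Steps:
K(Z, B) = -4 + √2/5 + 7*B/5 (K(Z, B) = -4 + (7*B + √(-2 + 4))/5 = -4 + (7*B + √2)/5 = -4 + (√2 + 7*B)/5 = -4 + (√2/5 + 7*B/5) = -4 + √2/5 + 7*B/5)
((0*6 + 2)/(K(-8, -6) + 32))*50 = ((0*6 + 2)/((-4 + √2/5 + (7/5)*(-6)) + 32))*50 = ((0 + 2)/((-4 + √2/5 - 42/5) + 32))*50 = (2/((-62/5 + √2/5) + 32))*50 = (2/(98/5 + √2/5))*50 = 100/(98/5 + √2/5)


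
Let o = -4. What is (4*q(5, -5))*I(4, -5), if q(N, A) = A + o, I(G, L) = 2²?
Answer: -144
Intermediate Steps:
I(G, L) = 4
q(N, A) = -4 + A (q(N, A) = A - 4 = -4 + A)
(4*q(5, -5))*I(4, -5) = (4*(-4 - 5))*4 = (4*(-9))*4 = -36*4 = -144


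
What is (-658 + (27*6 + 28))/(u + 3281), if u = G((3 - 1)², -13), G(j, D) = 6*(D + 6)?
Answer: -468/3239 ≈ -0.14449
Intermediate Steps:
G(j, D) = 36 + 6*D (G(j, D) = 6*(6 + D) = 36 + 6*D)
u = -42 (u = 36 + 6*(-13) = 36 - 78 = -42)
(-658 + (27*6 + 28))/(u + 3281) = (-658 + (27*6 + 28))/(-42 + 3281) = (-658 + (162 + 28))/3239 = (-658 + 190)*(1/3239) = -468*1/3239 = -468/3239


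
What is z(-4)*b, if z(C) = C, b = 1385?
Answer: -5540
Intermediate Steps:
z(-4)*b = -4*1385 = -5540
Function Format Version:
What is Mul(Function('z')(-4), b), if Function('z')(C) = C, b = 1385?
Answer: -5540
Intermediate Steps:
Mul(Function('z')(-4), b) = Mul(-4, 1385) = -5540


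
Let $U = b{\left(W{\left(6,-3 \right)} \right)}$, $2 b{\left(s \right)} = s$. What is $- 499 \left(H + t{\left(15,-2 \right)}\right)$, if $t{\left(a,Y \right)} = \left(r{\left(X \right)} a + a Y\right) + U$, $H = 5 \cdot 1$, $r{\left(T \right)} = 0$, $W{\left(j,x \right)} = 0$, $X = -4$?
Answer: $12475$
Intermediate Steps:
$b{\left(s \right)} = \frac{s}{2}$
$U = 0$ ($U = \frac{1}{2} \cdot 0 = 0$)
$H = 5$
$t{\left(a,Y \right)} = Y a$ ($t{\left(a,Y \right)} = \left(0 a + a Y\right) + 0 = \left(0 + Y a\right) + 0 = Y a + 0 = Y a$)
$- 499 \left(H + t{\left(15,-2 \right)}\right) = - 499 \left(5 - 30\right) = \left(-499\right) \left(-25\right) = 12475$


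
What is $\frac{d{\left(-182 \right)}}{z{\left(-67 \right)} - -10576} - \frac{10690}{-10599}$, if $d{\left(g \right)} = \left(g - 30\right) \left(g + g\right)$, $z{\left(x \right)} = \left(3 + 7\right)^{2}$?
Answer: $\frac{233007518}{28288731} \approx 8.2368$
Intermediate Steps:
$z{\left(x \right)} = 100$ ($z{\left(x \right)} = 10^{2} = 100$)
$d{\left(g \right)} = 2 g \left(-30 + g\right)$ ($d{\left(g \right)} = \left(-30 + g\right) 2 g = 2 g \left(-30 + g\right)$)
$\frac{d{\left(-182 \right)}}{z{\left(-67 \right)} - -10576} - \frac{10690}{-10599} = \frac{2 \left(-182\right) \left(-30 - 182\right)}{100 - -10576} - \frac{10690}{-10599} = \frac{2 \left(-182\right) \left(-212\right)}{100 + 10576} - - \frac{10690}{10599} = \frac{77168}{10676} + \frac{10690}{10599} = 77168 \cdot \frac{1}{10676} + \frac{10690}{10599} = \frac{19292}{2669} + \frac{10690}{10599} = \frac{233007518}{28288731}$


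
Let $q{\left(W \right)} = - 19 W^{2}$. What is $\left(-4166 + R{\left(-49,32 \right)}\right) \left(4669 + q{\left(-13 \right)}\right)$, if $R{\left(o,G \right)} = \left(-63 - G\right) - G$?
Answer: $-6259194$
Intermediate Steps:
$R{\left(o,G \right)} = -63 - 2 G$
$\left(-4166 + R{\left(-49,32 \right)}\right) \left(4669 + q{\left(-13 \right)}\right) = \left(-4166 - 127\right) \left(4669 - 19 \left(-13\right)^{2}\right) = \left(-4166 - 127\right) \left(4669 - 3211\right) = \left(-4293\right) 1458 = -6259194$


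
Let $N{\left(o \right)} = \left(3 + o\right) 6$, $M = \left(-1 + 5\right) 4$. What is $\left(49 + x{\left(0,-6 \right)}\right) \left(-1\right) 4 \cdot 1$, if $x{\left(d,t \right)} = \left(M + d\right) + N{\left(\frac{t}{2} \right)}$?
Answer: $-260$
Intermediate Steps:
$M = 16$ ($M = 4 \cdot 4 = 16$)
$N{\left(o \right)} = 18 + 6 o$
$x{\left(d,t \right)} = 34 + d + 3 t$ ($x{\left(d,t \right)} = \left(16 + d\right) + \left(18 + 6 \frac{t}{2}\right) = \left(16 + d\right) + \left(18 + 3 t\right) = 34 + d + 3 t$)
$\left(49 + x{\left(0,-6 \right)}\right) \left(-1\right) 4 \cdot 1 = \left(49 + \left(34 + 0 + 3 \left(-6\right)\right)\right) \left(-1\right) 4 \cdot 1 = \left(49 + \left(34 + 0 - 18\right)\right) \left(\left(-4\right) 1\right) = \left(49 + 16\right) \left(-4\right) = 65 \left(-4\right) = -260$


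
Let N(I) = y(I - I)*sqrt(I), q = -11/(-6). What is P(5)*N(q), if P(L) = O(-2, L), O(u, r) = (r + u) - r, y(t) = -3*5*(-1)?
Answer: -5*sqrt(66) ≈ -40.620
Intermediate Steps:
y(t) = 15 (y(t) = -15*(-1) = 15)
O(u, r) = u
P(L) = -2
q = 11/6 (q = -11*(-1/6) = 11/6 ≈ 1.8333)
N(I) = 15*sqrt(I)
P(5)*N(q) = -30*sqrt(11/6) = -30*sqrt(66)/6 = -5*sqrt(66)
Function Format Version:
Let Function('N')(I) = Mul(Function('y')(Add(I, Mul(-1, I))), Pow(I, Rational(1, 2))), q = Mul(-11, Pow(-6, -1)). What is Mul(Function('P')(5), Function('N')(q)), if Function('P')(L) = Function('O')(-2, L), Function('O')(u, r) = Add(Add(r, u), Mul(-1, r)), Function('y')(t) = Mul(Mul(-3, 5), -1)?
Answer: Mul(-5, Pow(66, Rational(1, 2))) ≈ -40.620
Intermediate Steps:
Function('y')(t) = 15 (Function('y')(t) = Mul(-15, -1) = 15)
Function('O')(u, r) = u
Function('P')(L) = -2
q = Rational(11, 6) (q = Mul(-11, Rational(-1, 6)) = Rational(11, 6) ≈ 1.8333)
Function('N')(I) = Mul(15, Pow(I, Rational(1, 2)))
Mul(Function('P')(5), Function('N')(q)) = Mul(-2, Mul(15, Pow(Rational(11, 6), Rational(1, 2)))) = Mul(-2, Mul(15, Mul(Rational(1, 6), Pow(66, Rational(1, 2))))) = Mul(-2, Mul(Rational(5, 2), Pow(66, Rational(1, 2)))) = Mul(-5, Pow(66, Rational(1, 2)))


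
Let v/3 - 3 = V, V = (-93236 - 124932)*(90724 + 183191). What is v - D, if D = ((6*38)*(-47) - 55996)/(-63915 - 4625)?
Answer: -3071936466109063/17135 ≈ -1.7928e+11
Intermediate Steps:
V = -59759487720 (V = -218168*273915 = -59759487720)
D = 16678/17135 (D = (228*(-47) - 55996)/(-68540) = (-10716 - 55996)*(-1/68540) = -66712*(-1/68540) = 16678/17135 ≈ 0.97333)
v = -179278463151 (v = 9 + 3*(-59759487720) = 9 - 179278463160 = -179278463151)
v - D = -179278463151 - 1*16678/17135 = -179278463151 - 16678/17135 = -3071936466109063/17135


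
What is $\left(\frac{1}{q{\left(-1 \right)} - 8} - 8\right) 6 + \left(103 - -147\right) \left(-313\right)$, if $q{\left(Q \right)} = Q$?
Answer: $- \frac{234896}{3} \approx -78299.0$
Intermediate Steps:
$\left(\frac{1}{q{\left(-1 \right)} - 8} - 8\right) 6 + \left(103 - -147\right) \left(-313\right) = \left(\frac{1}{-1 - 8} - 8\right) 6 + \left(103 - -147\right) \left(-313\right) = \left(\frac{1}{-9} - 8\right) 6 + \left(103 + 147\right) \left(-313\right) = \left(- \frac{1}{9} - 8\right) 6 + 250 \left(-313\right) = \left(- \frac{73}{9}\right) 6 - 78250 = - \frac{146}{3} - 78250 = - \frac{234896}{3}$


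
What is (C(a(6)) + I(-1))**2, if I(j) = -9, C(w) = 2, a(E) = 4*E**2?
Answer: 49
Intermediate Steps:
(C(a(6)) + I(-1))**2 = (2 - 9)**2 = (-7)**2 = 49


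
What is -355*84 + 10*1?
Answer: -29810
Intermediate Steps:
-355*84 + 10*1 = -29820 + 10 = -29810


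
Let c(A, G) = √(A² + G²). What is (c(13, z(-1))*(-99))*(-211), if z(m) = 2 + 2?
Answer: 20889*√185 ≈ 2.8412e+5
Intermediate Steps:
z(m) = 4
(c(13, z(-1))*(-99))*(-211) = (√(13² + 4²)*(-99))*(-211) = (√(169 + 16)*(-99))*(-211) = (√185*(-99))*(-211) = -99*√185*(-211) = 20889*√185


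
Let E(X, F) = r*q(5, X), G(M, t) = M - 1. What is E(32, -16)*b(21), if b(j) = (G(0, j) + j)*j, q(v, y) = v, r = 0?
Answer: 0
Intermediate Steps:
G(M, t) = -1 + M
E(X, F) = 0 (E(X, F) = 0*5 = 0)
b(j) = j*(-1 + j) (b(j) = ((-1 + 0) + j)*j = (-1 + j)*j = j*(-1 + j))
E(32, -16)*b(21) = 0*(21*(-1 + 21)) = 0*(21*20) = 0*420 = 0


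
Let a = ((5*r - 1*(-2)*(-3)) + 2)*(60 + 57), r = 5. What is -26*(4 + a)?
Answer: -63986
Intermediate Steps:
a = 2457 (a = ((5*5 - 1*(-2)*(-3)) + 2)*(60 + 57) = ((25 + 2*(-3)) + 2)*117 = ((25 - 6) + 2)*117 = (19 + 2)*117 = 21*117 = 2457)
-26*(4 + a) = -26*(4 + 2457) = -26*2461 = -63986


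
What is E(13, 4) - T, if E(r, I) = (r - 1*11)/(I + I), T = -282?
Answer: 1129/4 ≈ 282.25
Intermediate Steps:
E(r, I) = (-11 + r)/(2*I) (E(r, I) = (r - 11)/((2*I)) = (-11 + r)*(1/(2*I)) = (-11 + r)/(2*I))
E(13, 4) - T = (½)*(-11 + 13)/4 - 1*(-282) = (½)*(¼)*2 + 282 = ¼ + 282 = 1129/4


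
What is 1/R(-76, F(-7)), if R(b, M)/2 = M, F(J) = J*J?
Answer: 1/98 ≈ 0.010204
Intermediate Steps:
F(J) = J²
R(b, M) = 2*M
1/R(-76, F(-7)) = 1/(2*(-7)²) = 1/(2*49) = 1/98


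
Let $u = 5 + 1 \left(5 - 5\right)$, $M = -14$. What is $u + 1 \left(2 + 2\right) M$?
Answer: $-51$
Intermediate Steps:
$u = 5$ ($u = 5 + 1 \left(5 - 5\right) = 5 + 1 \cdot 0 = 5 + 0 = 5$)
$u + 1 \left(2 + 2\right) M = 5 + 1 \left(2 + 2\right) \left(-14\right) = 5 + 1 \cdot 4 \left(-14\right) = 5 + 4 \left(-14\right) = 5 - 56 = -51$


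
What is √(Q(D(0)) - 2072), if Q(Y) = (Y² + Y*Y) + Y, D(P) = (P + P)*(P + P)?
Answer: 2*I*√518 ≈ 45.519*I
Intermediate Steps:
D(P) = 4*P² (D(P) = (2*P)*(2*P) = 4*P²)
Q(Y) = Y + 2*Y² (Q(Y) = (Y² + Y²) + Y = 2*Y² + Y = Y + 2*Y²)
√(Q(D(0)) - 2072) = √((4*0²)*(1 + 2*(4*0²)) - 2072) = √((4*0)*(1 + 2*(4*0)) - 2072) = √(0*(1 + 2*0) - 2072) = √(0*(1 + 0) - 2072) = √(0*1 - 2072) = √(0 - 2072) = √(-2072) = 2*I*√518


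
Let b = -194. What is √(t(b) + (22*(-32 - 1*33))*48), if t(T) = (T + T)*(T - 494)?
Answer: 4*√12394 ≈ 445.31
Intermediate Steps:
t(T) = 2*T*(-494 + T) (t(T) = (2*T)*(-494 + T) = 2*T*(-494 + T))
√(t(b) + (22*(-32 - 1*33))*48) = √(2*(-194)*(-494 - 194) + (22*(-32 - 1*33))*48) = √(2*(-194)*(-688) + (22*(-32 - 33))*48) = √(266944 + (22*(-65))*48) = √(266944 - 1430*48) = √(266944 - 68640) = √198304 = 4*√12394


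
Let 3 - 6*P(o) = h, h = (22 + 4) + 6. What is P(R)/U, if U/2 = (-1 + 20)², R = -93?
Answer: -29/4332 ≈ -0.0066944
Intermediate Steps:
h = 32 (h = 26 + 6 = 32)
P(o) = -29/6 (P(o) = ½ - ⅙*32 = ½ - 16/3 = -29/6)
U = 722 (U = 2*(-1 + 20)² = 2*19² = 2*361 = 722)
P(R)/U = -29/6/722 = -29/6*1/722 = -29/4332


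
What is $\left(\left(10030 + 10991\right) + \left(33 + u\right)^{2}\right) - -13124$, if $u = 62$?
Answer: $43170$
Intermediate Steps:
$\left(\left(10030 + 10991\right) + \left(33 + u\right)^{2}\right) - -13124 = \left(\left(10030 + 10991\right) + \left(33 + 62\right)^{2}\right) - -13124 = \left(21021 + 95^{2}\right) + 13124 = \left(21021 + 9025\right) + 13124 = 30046 + 13124 = 43170$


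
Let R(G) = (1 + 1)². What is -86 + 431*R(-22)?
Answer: 1638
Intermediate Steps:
R(G) = 4 (R(G) = 2² = 4)
-86 + 431*R(-22) = -86 + 431*4 = -86 + 1724 = 1638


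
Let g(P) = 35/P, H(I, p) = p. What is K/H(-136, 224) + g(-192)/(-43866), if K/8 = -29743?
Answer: -8946558397/8422272 ≈ -1062.3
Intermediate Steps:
K = -237944 (K = 8*(-29743) = -237944)
K/H(-136, 224) + g(-192)/(-43866) = -237944/224 + (35/(-192))/(-43866) = -237944*1/224 + (35*(-1/192))*(-1/43866) = -4249/4 - 35/192*(-1/43866) = -4249/4 + 35/8422272 = -8946558397/8422272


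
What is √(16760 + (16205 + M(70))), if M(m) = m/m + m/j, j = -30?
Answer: √296673/3 ≈ 181.56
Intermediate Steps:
M(m) = 1 - m/30 (M(m) = m/m + m/(-30) = 1 + m*(-1/30) = 1 - m/30)
√(16760 + (16205 + M(70))) = √(16760 + (16205 + (1 - 1/30*70))) = √(16760 + (16205 + (1 - 7/3))) = √(16760 + (16205 - 4/3)) = √(16760 + 48611/3) = √(98891/3) = √296673/3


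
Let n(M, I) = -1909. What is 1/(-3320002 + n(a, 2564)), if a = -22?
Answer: -1/3321911 ≈ -3.0103e-7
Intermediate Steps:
1/(-3320002 + n(a, 2564)) = 1/(-3320002 - 1909) = 1/(-3321911) = -1/3321911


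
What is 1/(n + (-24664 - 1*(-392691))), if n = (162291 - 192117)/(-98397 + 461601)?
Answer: 20178/7426047149 ≈ 2.7172e-6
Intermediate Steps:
n = -1657/20178 (n = -29826/363204 = -29826*1/363204 = -1657/20178 ≈ -0.082119)
1/(n + (-24664 - 1*(-392691))) = 1/(-1657/20178 + (-24664 - 1*(-392691))) = 1/(-1657/20178 + (-24664 + 392691)) = 1/(-1657/20178 + 368027) = 1/(7426047149/20178) = 20178/7426047149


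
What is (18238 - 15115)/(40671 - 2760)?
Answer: 1041/12637 ≈ 0.082377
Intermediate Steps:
(18238 - 15115)/(40671 - 2760) = 3123/37911 = 3123*(1/37911) = 1041/12637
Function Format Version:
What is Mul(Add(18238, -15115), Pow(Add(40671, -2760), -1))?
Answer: Rational(1041, 12637) ≈ 0.082377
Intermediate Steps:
Mul(Add(18238, -15115), Pow(Add(40671, -2760), -1)) = Mul(3123, Pow(37911, -1)) = Mul(3123, Rational(1, 37911)) = Rational(1041, 12637)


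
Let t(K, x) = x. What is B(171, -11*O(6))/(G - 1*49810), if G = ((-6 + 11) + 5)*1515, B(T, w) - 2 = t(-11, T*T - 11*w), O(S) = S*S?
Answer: -33599/34660 ≈ -0.96939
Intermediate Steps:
O(S) = S²
B(T, w) = 2 + T² - 11*w (B(T, w) = 2 + (T*T - 11*w) = 2 + (T² - 11*w) = 2 + T² - 11*w)
G = 15150 (G = (5 + 5)*1515 = 10*1515 = 15150)
B(171, -11*O(6))/(G - 1*49810) = (2 + 171² - (-121)*6²)/(15150 - 1*49810) = (2 + 29241 - (-121)*36)/(15150 - 49810) = (2 + 29241 - 11*(-396))/(-34660) = (2 + 29241 + 4356)*(-1/34660) = 33599*(-1/34660) = -33599/34660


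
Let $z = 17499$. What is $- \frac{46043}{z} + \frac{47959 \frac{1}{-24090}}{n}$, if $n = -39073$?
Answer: $- \frac{4815332170441}{1830139856270} \approx -2.6311$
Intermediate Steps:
$- \frac{46043}{z} + \frac{47959 \frac{1}{-24090}}{n} = - \frac{46043}{17499} + \frac{47959 \frac{1}{-24090}}{-39073} = \left(-46043\right) \frac{1}{17499} + 47959 \left(- \frac{1}{24090}\right) \left(- \frac{1}{39073}\right) = - \frac{46043}{17499} - - \frac{47959}{941268570} = - \frac{46043}{17499} + \frac{47959}{941268570} = - \frac{4815332170441}{1830139856270}$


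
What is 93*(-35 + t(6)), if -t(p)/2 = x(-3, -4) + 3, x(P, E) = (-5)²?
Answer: -8463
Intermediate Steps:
x(P, E) = 25
t(p) = -56 (t(p) = -2*(25 + 3) = -2*28 = -56)
93*(-35 + t(6)) = 93*(-35 - 56) = 93*(-91) = -8463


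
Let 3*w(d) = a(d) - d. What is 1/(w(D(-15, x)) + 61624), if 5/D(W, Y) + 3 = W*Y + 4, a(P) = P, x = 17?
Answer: 1/61624 ≈ 1.6227e-5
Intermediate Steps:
D(W, Y) = 5/(1 + W*Y) (D(W, Y) = 5/(-3 + (W*Y + 4)) = 5/(-3 + (4 + W*Y)) = 5/(1 + W*Y))
w(d) = 0 (w(d) = (d - d)/3 = (⅓)*0 = 0)
1/(w(D(-15, x)) + 61624) = 1/(0 + 61624) = 1/61624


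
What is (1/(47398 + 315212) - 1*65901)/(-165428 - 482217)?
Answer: 23896361609/234842553450 ≈ 0.10175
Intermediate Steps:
(1/(47398 + 315212) - 1*65901)/(-165428 - 482217) = (1/362610 - 65901)/(-647645) = (1/362610 - 65901)*(-1/647645) = -23896361609/362610*(-1/647645) = 23896361609/234842553450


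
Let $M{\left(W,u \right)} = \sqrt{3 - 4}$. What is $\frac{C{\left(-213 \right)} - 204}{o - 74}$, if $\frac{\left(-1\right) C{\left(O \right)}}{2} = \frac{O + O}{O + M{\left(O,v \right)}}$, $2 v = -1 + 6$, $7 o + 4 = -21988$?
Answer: $\frac{16514673}{255319675} + \frac{1491 i}{255319675} \approx 0.064682 + 5.8397 \cdot 10^{-6} i$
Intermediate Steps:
$o = - \frac{21992}{7}$ ($o = - \frac{4}{7} + \frac{1}{7} \left(-21988\right) = - \frac{4}{7} - \frac{21988}{7} = - \frac{21992}{7} \approx -3141.7$)
$v = \frac{5}{2}$ ($v = \frac{-1 + 6}{2} = \frac{1}{2} \cdot 5 = \frac{5}{2} \approx 2.5$)
$M{\left(W,u \right)} = i$ ($M{\left(W,u \right)} = \sqrt{-1} = i$)
$C{\left(O \right)} = - \frac{4 O}{i + O}$ ($C{\left(O \right)} = - 2 \frac{O + O}{O + i} = - 2 \frac{2 O}{i + O} = - \frac{4 O}{i + O}$)
$\frac{C{\left(-213 \right)} - 204}{o - 74} = \frac{\left(-4\right) \left(-213\right) \frac{1}{i - 213} - 204}{- \frac{21992}{7} - 74} = \frac{\left(-4\right) \left(-213\right) \frac{1}{-213 + i} - 204}{- \frac{22510}{7}} = \left(\left(-4\right) \left(-213\right) \frac{-213 - i}{45370} - 204\right) \left(- \frac{7}{22510}\right) = \left(\left(- \frac{90738}{22685} - \frac{426 i}{22685}\right) - 204\right) \left(- \frac{7}{22510}\right) = \left(- \frac{4718478}{22685} - \frac{426 i}{22685}\right) \left(- \frac{7}{22510}\right) = \frac{16514673}{255319675} + \frac{1491 i}{255319675}$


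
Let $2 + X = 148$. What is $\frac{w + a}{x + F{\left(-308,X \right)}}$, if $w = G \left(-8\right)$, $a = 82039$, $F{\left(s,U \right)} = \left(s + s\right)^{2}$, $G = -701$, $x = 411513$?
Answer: $\frac{87647}{790969} \approx 0.11081$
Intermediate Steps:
$X = 146$ ($X = -2 + 148 = 146$)
$F{\left(s,U \right)} = 4 s^{2}$ ($F{\left(s,U \right)} = \left(2 s\right)^{2} = 4 s^{2}$)
$w = 5608$ ($w = \left(-701\right) \left(-8\right) = 5608$)
$\frac{w + a}{x + F{\left(-308,X \right)}} = \frac{5608 + 82039}{411513 + 4 \left(-308\right)^{2}} = \frac{87647}{411513 + 4 \cdot 94864} = \frac{87647}{411513 + 379456} = \frac{87647}{790969}$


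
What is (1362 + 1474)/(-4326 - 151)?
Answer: -2836/4477 ≈ -0.63346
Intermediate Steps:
(1362 + 1474)/(-4326 - 151) = 2836/(-4477) = 2836*(-1/4477) = -2836/4477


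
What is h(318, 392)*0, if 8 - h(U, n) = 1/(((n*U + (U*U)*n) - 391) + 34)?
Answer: 0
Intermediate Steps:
h(U, n) = 8 - 1/(-357 + U*n + n*U²) (h(U, n) = 8 - 1/(((n*U + (U*U)*n) - 391) + 34) = 8 - 1/(((U*n + U²*n) - 391) + 34) = 8 - 1/(((U*n + n*U²) - 391) + 34) = 8 - 1/((-391 + U*n + n*U²) + 34) = 8 - 1/(-357 + U*n + n*U²))
h(318, 392)*0 = ((-2857 + 8*318*392 + 8*392*318²)/(-357 + 318*392 + 392*318²))*0 = ((-2857 + 997248 + 8*392*101124)/(-357 + 124656 + 392*101124))*0 = ((-2857 + 997248 + 317124864)/(-357 + 124656 + 39640608))*0 = (318119255/39764907)*0 = 0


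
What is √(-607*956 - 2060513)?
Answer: I*√2640805 ≈ 1625.1*I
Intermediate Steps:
√(-607*956 - 2060513) = √(-580292 - 2060513) = √(-2640805) = I*√2640805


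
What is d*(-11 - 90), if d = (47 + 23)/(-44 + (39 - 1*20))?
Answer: 1414/5 ≈ 282.80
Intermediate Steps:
d = -14/5 (d = 70/(-44 + (39 - 20)) = 70/(-44 + 19) = 70/(-25) = 70*(-1/25) = -14/5 ≈ -2.8000)
d*(-11 - 90) = -14*(-11 - 90)/5 = -14/5*(-101) = 1414/5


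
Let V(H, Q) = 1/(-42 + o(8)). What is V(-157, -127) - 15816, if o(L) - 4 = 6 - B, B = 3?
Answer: -553561/35 ≈ -15816.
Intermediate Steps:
o(L) = 7 (o(L) = 4 + (6 - 1*3) = 4 + (6 - 3) = 4 + 3 = 7)
V(H, Q) = -1/35 (V(H, Q) = 1/(-42 + 7) = 1/(-35) = -1/35)
V(-157, -127) - 15816 = -1/35 - 15816 = -553561/35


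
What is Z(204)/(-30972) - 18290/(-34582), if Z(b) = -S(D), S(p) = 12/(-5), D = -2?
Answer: 117998934/223140355 ≈ 0.52881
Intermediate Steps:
S(p) = -12/5 (S(p) = 12*(-⅕) = -12/5)
Z(b) = 12/5 (Z(b) = -1*(-12/5) = 12/5)
Z(204)/(-30972) - 18290/(-34582) = (12/5)/(-30972) - 18290/(-34582) = (12/5)*(-1/30972) - 18290*(-1/34582) = -1/12905 + 9145/17291 = 117998934/223140355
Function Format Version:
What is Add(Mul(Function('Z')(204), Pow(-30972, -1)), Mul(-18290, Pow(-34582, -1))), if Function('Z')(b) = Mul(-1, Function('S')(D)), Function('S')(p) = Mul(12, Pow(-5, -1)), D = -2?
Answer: Rational(117998934, 223140355) ≈ 0.52881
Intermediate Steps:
Function('S')(p) = Rational(-12, 5) (Function('S')(p) = Mul(12, Rational(-1, 5)) = Rational(-12, 5))
Function('Z')(b) = Rational(12, 5) (Function('Z')(b) = Mul(-1, Rational(-12, 5)) = Rational(12, 5))
Add(Mul(Function('Z')(204), Pow(-30972, -1)), Mul(-18290, Pow(-34582, -1))) = Add(Mul(Rational(12, 5), Pow(-30972, -1)), Mul(-18290, Pow(-34582, -1))) = Add(Mul(Rational(12, 5), Rational(-1, 30972)), Mul(-18290, Rational(-1, 34582))) = Add(Rational(-1, 12905), Rational(9145, 17291)) = Rational(117998934, 223140355)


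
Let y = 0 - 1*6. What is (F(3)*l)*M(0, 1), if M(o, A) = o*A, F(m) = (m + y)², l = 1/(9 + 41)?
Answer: 0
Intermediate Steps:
y = -6 (y = 0 - 6 = -6)
l = 1/50 ≈ 0.020000
F(m) = (-6 + m)² (F(m) = (m - 6)² = (-6 + m)²)
M(o, A) = A*o
(F(3)*l)*M(0, 1) = ((-6 + 3)²*(1/50))*(1*0) = ((-3)²*(1/50))*0 = (9*(1/50))*0 = (9/50)*0 = 0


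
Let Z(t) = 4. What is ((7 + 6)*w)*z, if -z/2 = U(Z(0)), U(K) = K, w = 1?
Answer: -104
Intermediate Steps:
z = -8 (z = -2*4 = -8)
((7 + 6)*w)*z = ((7 + 6)*1)*(-8) = (13*1)*(-8) = 13*(-8) = -104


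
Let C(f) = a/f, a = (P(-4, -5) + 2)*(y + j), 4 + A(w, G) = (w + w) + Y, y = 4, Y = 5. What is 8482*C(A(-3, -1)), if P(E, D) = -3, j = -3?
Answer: 8482/5 ≈ 1696.4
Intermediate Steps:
A(w, G) = 1 + 2*w (A(w, G) = -4 + ((w + w) + 5) = -4 + (2*w + 5) = -4 + (5 + 2*w) = 1 + 2*w)
a = -1 (a = (-3 + 2)*(4 - 3) = -1*1 = -1)
C(f) = -1/f
8482*C(A(-3, -1)) = 8482*(-1/(1 + 2*(-3))) = 8482*(-1/(1 - 6)) = 8482*(-1/(-5)) = 8482*(-1*(-⅕)) = 8482*(⅕) = 8482/5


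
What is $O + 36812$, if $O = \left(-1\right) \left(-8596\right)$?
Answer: $45408$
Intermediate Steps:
$O = 8596$
$O + 36812 = 8596 + 36812 = 45408$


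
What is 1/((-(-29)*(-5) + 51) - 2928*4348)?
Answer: -1/13139656 ≈ -7.6105e-8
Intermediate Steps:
1/((-(-29)*(-5) + 51) - 2928*4348) = (1/4348)/((-29*5 + 51) - 2928) = (1/4348)/((-145 + 51) - 2928) = (1/4348)/(-94 - 2928) = (1/4348)/(-3022) = -1/3022*1/4348 = -1/13139656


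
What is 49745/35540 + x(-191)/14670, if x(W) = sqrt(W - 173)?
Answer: 9949/7108 + I*sqrt(91)/7335 ≈ 1.3997 + 0.0013005*I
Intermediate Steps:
x(W) = sqrt(-173 + W)
49745/35540 + x(-191)/14670 = 49745/35540 + sqrt(-173 - 191)/14670 = 49745*(1/35540) + sqrt(-364)*(1/14670) = 9949/7108 + (2*I*sqrt(91))*(1/14670) = 9949/7108 + I*sqrt(91)/7335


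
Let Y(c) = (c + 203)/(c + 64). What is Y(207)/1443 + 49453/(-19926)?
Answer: -6443524783/2597374026 ≈ -2.4808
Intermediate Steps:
Y(c) = (203 + c)/(64 + c)
Y(207)/1443 + 49453/(-19926) = ((203 + 207)/(64 + 207))/1443 + 49453/(-19926) = (410/271)*(1/1443) + 49453*(-1/19926) = ((1/271)*410)*(1/1443) - 49453/19926 = (410/271)*(1/1443) - 49453/19926 = 410/391053 - 49453/19926 = -6443524783/2597374026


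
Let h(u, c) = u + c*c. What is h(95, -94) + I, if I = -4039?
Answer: 4892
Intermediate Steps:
h(u, c) = u + c²
h(95, -94) + I = (95 + (-94)²) - 4039 = (95 + 8836) - 4039 = 8931 - 4039 = 4892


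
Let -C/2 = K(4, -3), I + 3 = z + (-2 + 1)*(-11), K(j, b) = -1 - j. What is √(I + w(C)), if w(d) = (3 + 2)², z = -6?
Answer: 3*√3 ≈ 5.1962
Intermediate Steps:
I = 2 (I = -3 + (-6 + (-2 + 1)*(-11)) = -3 + (-6 - 1*(-11)) = -3 + (-6 + 11) = -3 + 5 = 2)
C = 10 (C = -2*(-1 - 1*4) = -2*(-1 - 4) = -2*(-5) = 10)
w(d) = 25 (w(d) = 5² = 25)
√(I + w(C)) = √(2 + 25) = √27 = 3*√3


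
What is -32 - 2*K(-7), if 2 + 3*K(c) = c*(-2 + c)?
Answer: -218/3 ≈ -72.667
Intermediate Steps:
K(c) = -⅔ + c*(-2 + c)/3 (K(c) = -⅔ + (c*(-2 + c))/3 = -⅔ + c*(-2 + c)/3)
-32 - 2*K(-7) = -32 - 2*(-⅔ - ⅔*(-7) + (⅓)*(-7)²) = -32 - 2*(-⅔ + 14/3 + (⅓)*49) = -32 - 2*(-⅔ + 14/3 + 49/3) = -32 - 2*61/3 = -32 - 122/3 = -218/3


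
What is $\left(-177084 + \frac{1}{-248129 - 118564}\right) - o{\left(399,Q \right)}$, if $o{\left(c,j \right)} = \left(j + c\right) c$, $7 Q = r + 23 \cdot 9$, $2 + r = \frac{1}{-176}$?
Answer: $- \frac{22457255823635}{64537968} \approx -3.4797 \cdot 10^{5}$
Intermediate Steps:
$r = - \frac{353}{176}$ ($r = -2 + \frac{1}{-176} = -2 - \frac{1}{176} = - \frac{353}{176} \approx -2.0057$)
$Q = \frac{36079}{1232}$ ($Q = \frac{- \frac{353}{176} + 23 \cdot 9}{7} = \frac{- \frac{353}{176} + 207}{7} = \frac{1}{7} \cdot \frac{36079}{176} = \frac{36079}{1232} \approx 29.285$)
$o{\left(c,j \right)} = c \left(c + j\right)$ ($o{\left(c,j \right)} = \left(c + j\right) c = c \left(c + j\right)$)
$\left(-177084 + \frac{1}{-248129 - 118564}\right) - o{\left(399,Q \right)} = \left(-177084 + \frac{1}{-248129 - 118564}\right) - 399 \left(399 + \frac{36079}{1232}\right) = \left(-177084 + \frac{1}{-366693}\right) - 399 \cdot \frac{527647}{1232} = \left(-177084 - \frac{1}{366693}\right) - \frac{30075879}{176} = - \frac{64935463213}{366693} - \frac{30075879}{176} = - \frac{22457255823635}{64537968}$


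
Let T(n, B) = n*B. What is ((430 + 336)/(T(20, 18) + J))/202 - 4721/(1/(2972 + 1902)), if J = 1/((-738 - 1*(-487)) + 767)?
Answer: -431713310738966/18761861 ≈ -2.3010e+7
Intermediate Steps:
T(n, B) = B*n
J = 1/516 (J = 1/((-738 + 487) + 767) = 1/(-251 + 767) = 1/516 ≈ 0.0019380)
((430 + 336)/(T(20, 18) + J))/202 - 4721/(1/(2972 + 1902)) = ((430 + 336)/(18*20 + 1/516))/202 - 4721/(1/(2972 + 1902)) = (766/(360 + 1/516))*(1/202) - 4721/(1/4874) = (766/(185761/516))*(1/202) - 4721/1/4874 = (766*(516/185761))*(1/202) - 4721*4874 = (395256/185761)*(1/202) - 23010154 = 197628/18761861 - 23010154 = -431713310738966/18761861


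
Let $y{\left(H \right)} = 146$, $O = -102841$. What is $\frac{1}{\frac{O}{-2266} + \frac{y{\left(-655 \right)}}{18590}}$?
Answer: $\frac{1914770}{86915683} \approx 0.02203$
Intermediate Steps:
$\frac{1}{\frac{O}{-2266} + \frac{y{\left(-655 \right)}}{18590}} = \frac{1}{- \frac{102841}{-2266} + \frac{146}{18590}} = \frac{1}{\left(-102841\right) \left(- \frac{1}{2266}\right) + 146 \cdot \frac{1}{18590}} = \frac{1}{\frac{102841}{2266} + \frac{73}{9295}} = \frac{1}{\frac{86915683}{1914770}} = \frac{1914770}{86915683}$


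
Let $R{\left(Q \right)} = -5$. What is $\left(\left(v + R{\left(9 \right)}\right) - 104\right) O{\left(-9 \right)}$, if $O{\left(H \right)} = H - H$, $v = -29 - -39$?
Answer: $0$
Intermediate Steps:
$v = 10$ ($v = -29 + 39 = 10$)
$O{\left(H \right)} = 0$
$\left(\left(v + R{\left(9 \right)}\right) - 104\right) O{\left(-9 \right)} = \left(\left(10 - 5\right) - 104\right) 0 = \left(5 - 104\right) 0 = \left(-99\right) 0 = 0$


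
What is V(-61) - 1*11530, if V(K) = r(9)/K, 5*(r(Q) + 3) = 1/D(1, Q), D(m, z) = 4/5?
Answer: -2813309/244 ≈ -11530.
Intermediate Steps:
D(m, z) = ⅘ (D(m, z) = 4*(⅕) = ⅘)
r(Q) = -11/4 (r(Q) = -3 + 1/(5*(⅘)) = -3 + (⅕)*(5/4) = -3 + ¼ = -11/4)
V(K) = -11/(4*K)
V(-61) - 1*11530 = -11/4/(-61) - 1*11530 = -11/4*(-1/61) - 11530 = 11/244 - 11530 = -2813309/244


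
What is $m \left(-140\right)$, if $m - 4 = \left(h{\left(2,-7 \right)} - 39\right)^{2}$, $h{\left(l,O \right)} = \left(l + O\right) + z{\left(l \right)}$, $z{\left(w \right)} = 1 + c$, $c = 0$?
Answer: $-259420$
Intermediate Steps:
$z{\left(w \right)} = 1$ ($z{\left(w \right)} = 1 + 0 = 1$)
$h{\left(l,O \right)} = 1 + O + l$ ($h{\left(l,O \right)} = \left(l + O\right) + 1 = \left(O + l\right) + 1 = 1 + O + l$)
$m = 1853$ ($m = 4 + \left(\left(1 - 7 + 2\right) - 39\right)^{2} = 4 + \left(-4 - 39\right)^{2} = 4 + \left(-43\right)^{2} = 4 + 1849 = 1853$)
$m \left(-140\right) = 1853 \left(-140\right) = -259420$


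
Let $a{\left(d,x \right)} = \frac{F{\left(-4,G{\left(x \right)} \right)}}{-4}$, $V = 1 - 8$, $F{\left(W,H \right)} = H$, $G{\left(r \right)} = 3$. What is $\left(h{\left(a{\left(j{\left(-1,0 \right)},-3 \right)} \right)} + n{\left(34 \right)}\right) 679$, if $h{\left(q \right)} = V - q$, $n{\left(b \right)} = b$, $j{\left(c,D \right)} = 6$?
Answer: $\frac{75369}{4} \approx 18842.0$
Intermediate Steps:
$V = -7$ ($V = 1 - 8 = -7$)
$a{\left(d,x \right)} = - \frac{3}{4}$ ($a{\left(d,x \right)} = \frac{3}{-4} = 3 \left(- \frac{1}{4}\right) = - \frac{3}{4}$)
$h{\left(q \right)} = -7 - q$
$\left(h{\left(a{\left(j{\left(-1,0 \right)},-3 \right)} \right)} + n{\left(34 \right)}\right) 679 = \left(\left(-7 - - \frac{3}{4}\right) + 34\right) 679 = \left(\left(-7 + \frac{3}{4}\right) + 34\right) 679 = \left(- \frac{25}{4} + 34\right) 679 = \frac{111}{4} \cdot 679 = \frac{75369}{4}$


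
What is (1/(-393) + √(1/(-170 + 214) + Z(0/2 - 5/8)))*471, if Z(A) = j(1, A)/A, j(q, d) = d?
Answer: -157/131 + 1413*√55/22 ≈ 475.12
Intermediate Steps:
Z(A) = 1 (Z(A) = A/A = 1)
(1/(-393) + √(1/(-170 + 214) + Z(0/2 - 5/8)))*471 = (1/(-393) + √(1/(-170 + 214) + 1))*471 = (-1/393 + √(1/44 + 1))*471 = (-1/393 + √(45/44))*471 = (-1/393 + 3*√55/22)*471 = -157/131 + 1413*√55/22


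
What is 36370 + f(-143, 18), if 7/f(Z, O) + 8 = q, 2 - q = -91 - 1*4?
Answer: 3236937/89 ≈ 36370.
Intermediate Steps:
q = 97 (q = 2 - (-91 - 1*4) = 2 - (-91 - 4) = 2 - 1*(-95) = 2 + 95 = 97)
f(Z, O) = 7/89 (f(Z, O) = 7/(-8 + 97) = 7/89)
36370 + f(-143, 18) = 36370 + 7/89 = 3236937/89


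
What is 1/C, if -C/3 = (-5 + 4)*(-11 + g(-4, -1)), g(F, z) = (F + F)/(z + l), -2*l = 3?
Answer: -5/117 ≈ -0.042735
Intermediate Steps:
l = -3/2 (l = -1/2*3 = -3/2 ≈ -1.5000)
g(F, z) = 2*F/(-3/2 + z) (g(F, z) = (F + F)/(z - 3/2) = (2*F)/(-3/2 + z) = 2*F/(-3/2 + z))
C = -117/5 (C = -3*(-5 + 4)*(-11 + 4*(-4)/(-3 + 2*(-1))) = -(-3)*(-11 + 4*(-4)/(-3 - 2)) = -(-3)*(-11 + 4*(-4)/(-5)) = -(-3)*(-11 + 4*(-4)*(-1/5)) = -(-3)*(-11 + 16/5) = -(-3)*(-39)/5 = -3*39/5 = -117/5 ≈ -23.400)
1/C = 1/(-117/5) = -5/117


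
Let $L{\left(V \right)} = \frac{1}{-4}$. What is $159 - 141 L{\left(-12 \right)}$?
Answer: $\frac{777}{4} \approx 194.25$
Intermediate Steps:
$L{\left(V \right)} = - \frac{1}{4}$
$159 - 141 L{\left(-12 \right)} = 159 - - \frac{141}{4} = 159 + \frac{141}{4} = \frac{777}{4}$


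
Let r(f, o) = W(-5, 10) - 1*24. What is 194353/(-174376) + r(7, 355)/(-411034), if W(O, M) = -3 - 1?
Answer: -39940404237/35837232392 ≈ -1.1145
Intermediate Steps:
W(O, M) = -4
r(f, o) = -28 (r(f, o) = -4 - 1*24 = -4 - 24 = -28)
194353/(-174376) + r(7, 355)/(-411034) = 194353/(-174376) - 28/(-411034) = 194353*(-1/174376) - 28*(-1/411034) = -194353/174376 + 14/205517 = -39940404237/35837232392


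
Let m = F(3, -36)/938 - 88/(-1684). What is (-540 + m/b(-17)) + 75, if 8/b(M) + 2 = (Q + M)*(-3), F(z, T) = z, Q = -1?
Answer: -366970453/789796 ≈ -464.64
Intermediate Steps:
b(M) = 8/(1 - 3*M) (b(M) = 8/(-2 + (-1 + M)*(-3)) = 8/(-2 + (3 - 3*M)) = 8/(1 - 3*M))
m = 21899/394898 (m = 3/938 - 88/(-1684) = 3*(1/938) - 88*(-1/1684) = 3/938 + 22/421 = 21899/394898 ≈ 0.055455)
(-540 + m/b(-17)) + 75 = (-540 + 21899/(394898*((-8/(-1 + 3*(-17)))))) + 75 = (-540 + 21899/(394898*((-8/(-1 - 51))))) + 75 = (-540 + 21899/(394898*((-8/(-52))))) + 75 = (-540 + 21899/(394898*((-8*(-1/52))))) + 75 = (-540 + 21899/(394898*(2/13))) + 75 = (-540 + (21899/394898)*(13/2)) + 75 = (-540 + 284687/789796) + 75 = -426205153/789796 + 75 = -366970453/789796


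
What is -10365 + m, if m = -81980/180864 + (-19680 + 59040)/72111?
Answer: -11265172126475/1086856992 ≈ -10365.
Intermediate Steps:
m = 100595605/1086856992 (m = -81980*1/180864 + 39360*(1/72111) = -20495/45216 + 13120/24037 = 100595605/1086856992 ≈ 0.092556)
-10365 + m = -10365 + 100595605/1086856992 = -11265172126475/1086856992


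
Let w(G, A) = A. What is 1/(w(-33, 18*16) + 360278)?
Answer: 1/360566 ≈ 2.7734e-6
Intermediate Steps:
1/(w(-33, 18*16) + 360278) = 1/(18*16 + 360278) = 1/(288 + 360278) = 1/360566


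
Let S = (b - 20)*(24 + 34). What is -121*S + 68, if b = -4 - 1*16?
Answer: 280788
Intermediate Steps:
b = -20 (b = -4 - 16 = -20)
S = -2320 (S = (-20 - 20)*(24 + 34) = -40*58 = -2320)
-121*S + 68 = -121*(-2320) + 68 = 280720 + 68 = 280788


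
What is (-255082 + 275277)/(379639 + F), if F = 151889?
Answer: 20195/531528 ≈ 0.037994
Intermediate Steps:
(-255082 + 275277)/(379639 + F) = (-255082 + 275277)/(379639 + 151889) = 20195/531528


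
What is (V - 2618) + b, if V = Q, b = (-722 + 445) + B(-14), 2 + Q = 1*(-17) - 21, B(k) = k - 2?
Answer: -2951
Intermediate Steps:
B(k) = -2 + k
Q = -40 (Q = -2 + (1*(-17) - 21) = -2 + (-17 - 21) = -2 - 38 = -40)
b = -293 (b = (-722 + 445) + (-2 - 14) = -277 - 16 = -293)
V = -40
(V - 2618) + b = (-40 - 2618) - 293 = -2658 - 293 = -2951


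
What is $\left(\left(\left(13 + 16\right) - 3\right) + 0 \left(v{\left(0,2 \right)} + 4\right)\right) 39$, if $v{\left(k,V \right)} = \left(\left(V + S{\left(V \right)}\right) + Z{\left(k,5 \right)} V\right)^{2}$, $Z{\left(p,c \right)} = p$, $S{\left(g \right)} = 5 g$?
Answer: $1014$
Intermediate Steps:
$v{\left(k,V \right)} = \left(6 V + V k\right)^{2}$ ($v{\left(k,V \right)} = \left(\left(V + 5 V\right) + k V\right)^{2} = \left(6 V + V k\right)^{2}$)
$\left(\left(\left(13 + 16\right) - 3\right) + 0 \left(v{\left(0,2 \right)} + 4\right)\right) 39 = \left(\left(\left(13 + 16\right) - 3\right) + 0 \left(2^{2} \left(6 + 0\right)^{2} + 4\right)\right) 39 = \left(\left(29 - 3\right) + 0 \left(4 \cdot 6^{2} + 4\right)\right) 39 = \left(26 + 0 \left(4 \cdot 36 + 4\right)\right) 39 = \left(26 + 0 \left(144 + 4\right)\right) 39 = \left(26 + 0 \cdot 148\right) 39 = \left(26 + 0\right) 39 = 26 \cdot 39 = 1014$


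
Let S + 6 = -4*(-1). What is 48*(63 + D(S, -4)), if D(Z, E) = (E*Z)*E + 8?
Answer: 1872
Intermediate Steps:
S = -2 (S = -6 - 4*(-1) = -6 + 4 = -2)
D(Z, E) = 8 + Z*E² (D(Z, E) = Z*E² + 8 = 8 + Z*E²)
48*(63 + D(S, -4)) = 48*(63 + (8 - 2*(-4)²)) = 48*(63 + (8 - 2*16)) = 48*(63 + (8 - 32)) = 48*(63 - 24) = 48*39 = 1872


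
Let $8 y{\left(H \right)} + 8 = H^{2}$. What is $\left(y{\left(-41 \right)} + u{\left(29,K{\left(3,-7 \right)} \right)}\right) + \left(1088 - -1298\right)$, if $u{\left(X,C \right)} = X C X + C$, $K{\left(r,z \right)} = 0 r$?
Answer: $\frac{20761}{8} \approx 2595.1$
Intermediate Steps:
$K{\left(r,z \right)} = 0$
$u{\left(X,C \right)} = C + C X^{2}$ ($u{\left(X,C \right)} = C X X + C = C X^{2} + C = C + C X^{2}$)
$y{\left(H \right)} = -1 + \frac{H^{2}}{8}$
$\left(y{\left(-41 \right)} + u{\left(29,K{\left(3,-7 \right)} \right)}\right) + \left(1088 - -1298\right) = \left(\left(-1 + \frac{\left(-41\right)^{2}}{8}\right) + 0 \left(1 + 29^{2}\right)\right) + \left(1088 - -1298\right) = \left(\left(-1 + \frac{1}{8} \cdot 1681\right) + 0 \left(1 + 841\right)\right) + \left(1088 + 1298\right) = \left(\left(-1 + \frac{1681}{8}\right) + 0 \cdot 842\right) + 2386 = \left(\frac{1673}{8} + 0\right) + 2386 = \frac{1673}{8} + 2386 = \frac{20761}{8}$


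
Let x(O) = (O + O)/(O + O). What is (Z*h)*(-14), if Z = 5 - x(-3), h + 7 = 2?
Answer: 280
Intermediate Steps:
h = -5 (h = -7 + 2 = -5)
x(O) = 1 (x(O) = (2*O)/((2*O)) = (2*O)*(1/(2*O)) = 1)
Z = 4 (Z = 5 - 1*1 = 5 - 1 = 4)
(Z*h)*(-14) = (4*(-5))*(-14) = -20*(-14) = 280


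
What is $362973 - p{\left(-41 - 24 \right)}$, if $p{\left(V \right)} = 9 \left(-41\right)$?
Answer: $363342$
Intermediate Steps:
$p{\left(V \right)} = -369$
$362973 - p{\left(-41 - 24 \right)} = 362973 - -369 = 362973 + 369 = 363342$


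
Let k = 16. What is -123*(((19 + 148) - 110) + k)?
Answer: -8979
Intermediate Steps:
-123*(((19 + 148) - 110) + k) = -123*(((19 + 148) - 110) + 16) = -123*((167 - 110) + 16) = -123*(57 + 16) = -123*73 = -8979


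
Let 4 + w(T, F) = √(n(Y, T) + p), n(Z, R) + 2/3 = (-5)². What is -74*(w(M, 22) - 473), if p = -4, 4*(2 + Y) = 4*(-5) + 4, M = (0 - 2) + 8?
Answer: 35298 - 74*√183/3 ≈ 34964.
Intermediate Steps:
M = 6 (M = -2 + 8 = 6)
Y = -6 (Y = -2 + (4*(-5) + 4)/4 = -2 + (-20 + 4)/4 = -2 + (¼)*(-16) = -2 - 4 = -6)
n(Z, R) = 73/3 (n(Z, R) = -⅔ + (-5)² = -⅔ + 25 = 73/3)
w(T, F) = -4 + √183/3 (w(T, F) = -4 + √(73/3 - 4) = -4 + √(61/3) = -4 + √183/3)
-74*(w(M, 22) - 473) = -74*((-4 + √183/3) - 473) = -74*(-477 + √183/3) = 35298 - 74*√183/3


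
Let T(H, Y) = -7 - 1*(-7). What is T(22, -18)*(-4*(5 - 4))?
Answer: 0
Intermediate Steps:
T(H, Y) = 0 (T(H, Y) = -7 + 7 = 0)
T(22, -18)*(-4*(5 - 4)) = 0*(-4*(5 - 4)) = 0*(-4*1) = 0*(-4) = 0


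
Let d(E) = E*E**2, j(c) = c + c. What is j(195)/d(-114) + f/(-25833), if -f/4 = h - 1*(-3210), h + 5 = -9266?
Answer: -1996034867/2126262564 ≈ -0.93875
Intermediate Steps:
h = -9271 (h = -5 - 9266 = -9271)
f = 24244 (f = -4*(-9271 - 1*(-3210)) = -4*(-9271 + 3210) = -4*(-6061) = 24244)
j(c) = 2*c
d(E) = E**3
j(195)/d(-114) + f/(-25833) = (2*195)/((-114)**3) + 24244/(-25833) = 390/(-1481544) + 24244*(-1/25833) = 390*(-1/1481544) - 24244/25833 = -65/246924 - 24244/25833 = -1996034867/2126262564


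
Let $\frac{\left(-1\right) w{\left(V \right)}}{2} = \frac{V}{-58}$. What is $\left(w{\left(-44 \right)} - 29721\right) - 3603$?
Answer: $- \frac{966440}{29} \approx -33326.0$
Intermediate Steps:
$w{\left(V \right)} = \frac{V}{29}$ ($w{\left(V \right)} = - 2 \frac{V}{-58} = - 2 V \left(- \frac{1}{58}\right) = - 2 \left(- \frac{V}{58}\right) = \frac{V}{29}$)
$\left(w{\left(-44 \right)} - 29721\right) - 3603 = \left(\frac{1}{29} \left(-44\right) - 29721\right) - 3603 = \left(- \frac{44}{29} - 29721\right) - 3603 = - \frac{861953}{29} - 3603 = - \frac{966440}{29}$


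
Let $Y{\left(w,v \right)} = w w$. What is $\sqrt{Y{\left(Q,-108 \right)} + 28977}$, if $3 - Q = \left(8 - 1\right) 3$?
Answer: $\sqrt{29301} \approx 171.18$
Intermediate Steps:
$Q = -18$ ($Q = 3 - \left(8 - 1\right) 3 = 3 - 7 \cdot 3 = 3 - 21 = -18$)
$Y{\left(w,v \right)} = w^{2}$
$\sqrt{Y{\left(Q,-108 \right)} + 28977} = \sqrt{\left(-18\right)^{2} + 28977} = \sqrt{324 + 28977} = \sqrt{29301}$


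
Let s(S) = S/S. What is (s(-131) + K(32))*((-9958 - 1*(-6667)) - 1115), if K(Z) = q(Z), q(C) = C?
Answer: -145398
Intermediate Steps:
K(Z) = Z
s(S) = 1
(s(-131) + K(32))*((-9958 - 1*(-6667)) - 1115) = (1 + 32)*((-9958 - 1*(-6667)) - 1115) = 33*((-9958 + 6667) - 1115) = 33*(-3291 - 1115) = 33*(-4406) = -145398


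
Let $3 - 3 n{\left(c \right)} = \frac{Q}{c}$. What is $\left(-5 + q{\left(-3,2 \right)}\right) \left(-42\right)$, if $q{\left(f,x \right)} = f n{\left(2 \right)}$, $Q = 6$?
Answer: $210$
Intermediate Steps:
$n{\left(c \right)} = 1 - \frac{2}{c}$ ($n{\left(c \right)} = 1 - \frac{6 \frac{1}{c}}{3} = 1 - \frac{2}{c}$)
$q{\left(f,x \right)} = 0$ ($q{\left(f,x \right)} = f \frac{-2 + 2}{2} = f \frac{1}{2} \cdot 0 = f 0 = 0$)
$\left(-5 + q{\left(-3,2 \right)}\right) \left(-42\right) = \left(-5 + 0\right) \left(-42\right) = \left(-5\right) \left(-42\right) = 210$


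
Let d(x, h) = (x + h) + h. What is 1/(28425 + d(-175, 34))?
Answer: 1/28318 ≈ 3.5313e-5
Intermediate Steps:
d(x, h) = x + 2*h (d(x, h) = (h + x) + h = x + 2*h)
1/(28425 + d(-175, 34)) = 1/(28425 + (-175 + 2*34)) = 1/(28425 + (-175 + 68)) = 1/(28425 - 107) = 1/28318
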